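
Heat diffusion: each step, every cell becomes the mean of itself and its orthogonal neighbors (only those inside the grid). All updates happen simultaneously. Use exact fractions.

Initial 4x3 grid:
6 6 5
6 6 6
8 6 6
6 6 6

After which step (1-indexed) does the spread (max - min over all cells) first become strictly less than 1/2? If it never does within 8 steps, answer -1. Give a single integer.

Answer: 4

Derivation:
Step 1: max=20/3, min=17/3, spread=1
Step 2: max=391/60, min=103/18, spread=143/180
Step 3: max=3451/540, min=1255/216, spread=209/360
Step 4: max=102241/16200, min=763283/129600, spread=3643/8640
  -> spread < 1/2 first at step 4
Step 5: max=6102149/972000, min=46140607/7776000, spread=178439/518400
Step 6: max=363831451/58320000, min=2787977633/466560000, spread=1635653/6220800
Step 7: max=10871266567/1749600000, min=168030459547/27993600000, spread=78797407/373248000
Step 8: max=81240830791/13122000000, min=10120580045873/1679616000000, spread=741990121/4478976000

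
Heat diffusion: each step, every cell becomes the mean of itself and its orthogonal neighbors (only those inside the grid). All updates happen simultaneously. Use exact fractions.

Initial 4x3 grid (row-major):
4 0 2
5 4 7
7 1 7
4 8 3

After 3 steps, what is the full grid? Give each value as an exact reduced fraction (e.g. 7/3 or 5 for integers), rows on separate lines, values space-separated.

After step 1:
  3 5/2 3
  5 17/5 5
  17/4 27/5 9/2
  19/3 4 6
After step 2:
  7/2 119/40 7/2
  313/80 213/50 159/40
  1259/240 431/100 209/40
  175/36 163/30 29/6
After step 3:
  277/80 2847/800 209/60
  10151/2400 7773/2000 106/25
  32993/7200 29369/6000 5503/1200
  11189/2160 8747/1800 1859/360

Answer: 277/80 2847/800 209/60
10151/2400 7773/2000 106/25
32993/7200 29369/6000 5503/1200
11189/2160 8747/1800 1859/360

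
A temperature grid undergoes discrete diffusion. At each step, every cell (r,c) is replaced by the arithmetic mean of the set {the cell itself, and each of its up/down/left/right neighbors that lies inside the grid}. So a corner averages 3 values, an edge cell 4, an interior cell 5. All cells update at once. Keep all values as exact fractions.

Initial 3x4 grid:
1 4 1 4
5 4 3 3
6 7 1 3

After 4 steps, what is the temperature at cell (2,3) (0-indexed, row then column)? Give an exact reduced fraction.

Answer: 82199/25920

Derivation:
Step 1: cell (2,3) = 7/3
Step 2: cell (2,3) = 109/36
Step 3: cell (2,3) = 6389/2160
Step 4: cell (2,3) = 82199/25920
Full grid after step 4:
  4741/1296 9379/2700 6559/2160 76399/25920
  176029/43200 32959/9000 79739/24000 2267/768
  613/144 4849/1200 7379/2160 82199/25920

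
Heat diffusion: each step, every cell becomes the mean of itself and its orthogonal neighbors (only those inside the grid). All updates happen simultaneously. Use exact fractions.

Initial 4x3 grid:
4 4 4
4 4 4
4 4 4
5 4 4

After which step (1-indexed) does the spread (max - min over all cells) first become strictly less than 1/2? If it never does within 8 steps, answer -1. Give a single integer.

Answer: 1

Derivation:
Step 1: max=13/3, min=4, spread=1/3
  -> spread < 1/2 first at step 1
Step 2: max=77/18, min=4, spread=5/18
Step 3: max=905/216, min=4, spread=41/216
Step 4: max=107897/25920, min=4, spread=4217/25920
Step 5: max=6429949/1555200, min=28879/7200, spread=38417/311040
Step 6: max=384448211/93312000, min=578597/144000, spread=1903471/18662400
Step 7: max=22995869089/5598720000, min=17395759/4320000, spread=18038617/223948800
Step 8: max=1376960982851/335923200000, min=1568126759/388800000, spread=883978523/13436928000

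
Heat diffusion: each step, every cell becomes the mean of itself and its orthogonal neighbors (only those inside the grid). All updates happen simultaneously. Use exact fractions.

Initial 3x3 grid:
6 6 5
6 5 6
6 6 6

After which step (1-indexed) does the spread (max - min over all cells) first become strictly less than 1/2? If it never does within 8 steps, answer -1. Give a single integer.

Step 1: max=6, min=11/2, spread=1/2
Step 2: max=471/80, min=50/9, spread=239/720
  -> spread < 1/2 first at step 2
Step 3: max=2113/360, min=40873/7200, spread=1387/7200
Step 4: max=125531/21600, min=183959/32400, spread=347/2592
Step 5: max=7528057/1296000, min=11109523/1944000, spread=2921/31104
Step 6: max=450069779/77760000, min=667413731/116640000, spread=24611/373248
Step 7: max=26975109313/4665600000, min=40138712407/6998400000, spread=207329/4478976
Step 8: max=1616150073611/279936000000, min=2410579524479/419904000000, spread=1746635/53747712

Answer: 2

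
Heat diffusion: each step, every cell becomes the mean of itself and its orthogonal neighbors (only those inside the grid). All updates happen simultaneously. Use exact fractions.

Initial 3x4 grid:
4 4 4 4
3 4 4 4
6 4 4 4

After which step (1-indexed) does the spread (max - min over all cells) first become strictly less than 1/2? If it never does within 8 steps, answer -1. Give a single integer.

Answer: 2

Derivation:
Step 1: max=9/2, min=11/3, spread=5/6
Step 2: max=157/36, min=58/15, spread=89/180
  -> spread < 1/2 first at step 2
Step 3: max=15079/3600, min=8533/2160, spread=643/2700
Step 4: max=539131/129600, min=13429/3375, spread=117287/648000
Step 5: max=31979669/7776000, min=4312037/1080000, spread=4665013/38880000
Step 6: max=1912433431/466560000, min=540101/135000, spread=73351/746496
Step 7: max=114265882229/27993600000, min=389891633/97200000, spread=79083677/1119744000
Step 8: max=6842348232511/1679616000000, min=46846264369/11664000000, spread=771889307/13436928000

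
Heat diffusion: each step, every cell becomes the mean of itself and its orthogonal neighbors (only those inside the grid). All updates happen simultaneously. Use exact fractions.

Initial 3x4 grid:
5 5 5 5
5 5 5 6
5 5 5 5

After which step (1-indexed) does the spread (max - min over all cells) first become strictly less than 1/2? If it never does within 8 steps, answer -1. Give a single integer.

Step 1: max=16/3, min=5, spread=1/3
  -> spread < 1/2 first at step 1
Step 2: max=1267/240, min=5, spread=67/240
Step 3: max=11237/2160, min=5, spread=437/2160
Step 4: max=4477531/864000, min=5009/1000, spread=29951/172800
Step 5: max=40095821/7776000, min=16954/3375, spread=206761/1555200
Step 6: max=16008195571/3110400000, min=27165671/5400000, spread=14430763/124416000
Step 7: max=958227741689/186624000000, min=2177652727/432000000, spread=139854109/1492992000
Step 8: max=57409671890251/11197440000000, min=196251228977/38880000000, spread=7114543559/89579520000

Answer: 1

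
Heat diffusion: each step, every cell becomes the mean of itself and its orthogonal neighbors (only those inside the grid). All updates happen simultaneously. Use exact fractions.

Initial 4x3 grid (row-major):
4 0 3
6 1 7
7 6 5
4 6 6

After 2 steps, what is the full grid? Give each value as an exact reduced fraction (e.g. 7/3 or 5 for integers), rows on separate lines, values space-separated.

After step 1:
  10/3 2 10/3
  9/2 4 4
  23/4 5 6
  17/3 11/2 17/3
After step 2:
  59/18 19/6 28/9
  211/48 39/10 13/3
  251/48 21/4 31/6
  203/36 131/24 103/18

Answer: 59/18 19/6 28/9
211/48 39/10 13/3
251/48 21/4 31/6
203/36 131/24 103/18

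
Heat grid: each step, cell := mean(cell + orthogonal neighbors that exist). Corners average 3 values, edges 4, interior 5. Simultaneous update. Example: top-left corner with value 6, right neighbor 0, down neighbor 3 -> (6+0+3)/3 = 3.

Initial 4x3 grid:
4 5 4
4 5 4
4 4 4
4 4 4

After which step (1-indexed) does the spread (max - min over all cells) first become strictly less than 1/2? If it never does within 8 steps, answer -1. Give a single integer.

Step 1: max=9/2, min=4, spread=1/2
Step 2: max=527/120, min=4, spread=47/120
  -> spread < 1/2 first at step 2
Step 3: max=31381/7200, min=1617/400, spread=91/288
Step 4: max=1867199/432000, min=9773/2400, spread=108059/432000
Step 5: max=111543661/25920000, min=1962659/480000, spread=222403/1036800
Step 6: max=6661525799/1555200000, min=354960643/86400000, spread=10889369/62208000
Step 7: max=398392455541/93312000000, min=21368191537/5184000000, spread=110120063/746496000
Step 8: max=23831839516319/5598720000000, min=428685327161/103680000000, spread=5462654797/44789760000

Answer: 2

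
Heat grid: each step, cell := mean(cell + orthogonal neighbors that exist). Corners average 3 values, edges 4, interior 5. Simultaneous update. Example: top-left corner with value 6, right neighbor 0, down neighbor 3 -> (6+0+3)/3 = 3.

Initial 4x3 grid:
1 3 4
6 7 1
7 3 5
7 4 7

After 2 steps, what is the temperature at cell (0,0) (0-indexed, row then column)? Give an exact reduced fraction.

Answer: 37/9

Derivation:
Step 1: cell (0,0) = 10/3
Step 2: cell (0,0) = 37/9
Full grid after step 2:
  37/9 55/16 32/9
  55/12 449/100 179/48
  111/20 121/25 1127/240
  17/3 1307/240 175/36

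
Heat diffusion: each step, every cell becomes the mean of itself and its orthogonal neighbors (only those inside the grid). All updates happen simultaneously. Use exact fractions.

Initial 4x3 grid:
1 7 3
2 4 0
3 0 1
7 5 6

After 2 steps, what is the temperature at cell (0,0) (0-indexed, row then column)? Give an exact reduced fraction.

Step 1: cell (0,0) = 10/3
Step 2: cell (0,0) = 115/36
Full grid after step 2:
  115/36 781/240 109/36
  343/120 269/100 581/240
  131/40 289/100 207/80
  25/6 161/40 41/12

Answer: 115/36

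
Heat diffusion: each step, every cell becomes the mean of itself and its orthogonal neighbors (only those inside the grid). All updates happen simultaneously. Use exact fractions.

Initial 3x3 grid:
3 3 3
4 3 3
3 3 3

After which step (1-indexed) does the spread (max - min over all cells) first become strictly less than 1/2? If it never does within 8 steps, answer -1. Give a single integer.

Answer: 1

Derivation:
Step 1: max=10/3, min=3, spread=1/3
  -> spread < 1/2 first at step 1
Step 2: max=787/240, min=3, spread=67/240
Step 3: max=6917/2160, min=607/200, spread=1807/10800
Step 4: max=2749963/864000, min=16561/5400, spread=33401/288000
Step 5: max=24557933/7776000, min=1663391/540000, spread=3025513/38880000
Step 6: max=9796126867/3110400000, min=89155949/28800000, spread=53531/995328
Step 7: max=585904925849/186624000000, min=24119116051/7776000000, spread=450953/11943936
Step 8: max=35101223560603/11197440000000, min=2900368610519/933120000000, spread=3799043/143327232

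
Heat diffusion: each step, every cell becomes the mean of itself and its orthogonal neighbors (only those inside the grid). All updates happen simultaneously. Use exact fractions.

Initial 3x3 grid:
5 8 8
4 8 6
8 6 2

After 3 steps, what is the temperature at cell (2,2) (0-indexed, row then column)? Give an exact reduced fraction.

Step 1: cell (2,2) = 14/3
Step 2: cell (2,2) = 50/9
Step 3: cell (2,2) = 784/135
Full grid after step 3:
  6887/1080 10517/1600 14129/2160
  89753/14400 18593/3000 7469/1200
  4303/720 21407/3600 784/135

Answer: 784/135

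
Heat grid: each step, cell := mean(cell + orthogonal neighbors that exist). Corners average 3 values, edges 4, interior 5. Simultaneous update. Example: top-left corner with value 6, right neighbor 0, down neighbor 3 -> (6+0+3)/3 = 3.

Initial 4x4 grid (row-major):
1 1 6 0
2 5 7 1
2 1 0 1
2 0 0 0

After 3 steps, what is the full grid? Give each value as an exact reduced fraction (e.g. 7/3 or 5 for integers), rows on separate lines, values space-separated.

Answer: 332/135 20291/7200 20963/7200 2929/1080
16601/7200 757/300 7657/3000 16283/7200
12761/7200 671/375 4927/3000 9467/7200
719/540 8531/7200 6227/7200 799/1080

Derivation:
After step 1:
  4/3 13/4 7/2 7/3
  5/2 16/5 19/5 9/4
  7/4 8/5 9/5 1/2
  4/3 3/4 0 1/3
After step 2:
  85/36 677/240 773/240 97/36
  527/240 287/100 291/100 533/240
  431/240 91/50 77/50 293/240
  23/18 221/240 173/240 5/18
After step 3:
  332/135 20291/7200 20963/7200 2929/1080
  16601/7200 757/300 7657/3000 16283/7200
  12761/7200 671/375 4927/3000 9467/7200
  719/540 8531/7200 6227/7200 799/1080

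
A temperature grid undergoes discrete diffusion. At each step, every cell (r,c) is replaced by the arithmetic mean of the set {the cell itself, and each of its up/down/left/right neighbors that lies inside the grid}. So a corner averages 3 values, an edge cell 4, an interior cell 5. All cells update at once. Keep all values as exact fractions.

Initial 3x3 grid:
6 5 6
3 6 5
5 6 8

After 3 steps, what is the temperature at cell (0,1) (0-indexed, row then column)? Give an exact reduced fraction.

Step 1: cell (0,1) = 23/4
Step 2: cell (0,1) = 83/16
Step 3: cell (0,1) = 5221/960
Full grid after step 3:
  2183/432 5221/960 601/108
  3767/720 2157/400 16873/2880
  2261/432 5471/960 1265/216

Answer: 5221/960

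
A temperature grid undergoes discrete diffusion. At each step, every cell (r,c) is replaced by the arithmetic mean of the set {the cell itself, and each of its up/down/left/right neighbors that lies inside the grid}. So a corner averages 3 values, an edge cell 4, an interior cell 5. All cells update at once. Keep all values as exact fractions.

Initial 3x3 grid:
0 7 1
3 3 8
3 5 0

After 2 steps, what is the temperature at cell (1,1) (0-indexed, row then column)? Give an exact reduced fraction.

Answer: 319/100

Derivation:
Step 1: cell (1,1) = 26/5
Step 2: cell (1,1) = 319/100
Full grid after step 2:
  25/9 997/240 133/36
  289/80 319/100 67/15
  26/9 319/80 121/36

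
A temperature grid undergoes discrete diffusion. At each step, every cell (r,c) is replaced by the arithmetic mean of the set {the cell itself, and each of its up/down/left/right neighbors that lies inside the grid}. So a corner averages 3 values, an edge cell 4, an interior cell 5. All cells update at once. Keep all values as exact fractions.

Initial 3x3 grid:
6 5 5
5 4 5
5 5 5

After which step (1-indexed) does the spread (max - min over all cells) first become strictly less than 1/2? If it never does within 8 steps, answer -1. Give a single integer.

Answer: 2

Derivation:
Step 1: max=16/3, min=19/4, spread=7/12
Step 2: max=46/9, min=29/6, spread=5/18
  -> spread < 1/2 first at step 2
Step 3: max=683/135, min=1753/360, spread=41/216
Step 4: max=81107/16200, min=105251/21600, spread=347/2592
Step 5: max=606263/121500, min=6345097/1296000, spread=2921/31104
Step 6: max=289958213/58320000, min=381483659/77760000, spread=24611/373248
Step 7: max=8683480643/1749600000, min=22939980673/4665600000, spread=207329/4478976
Step 8: max=1040412643367/209952000000, min=1378119800531/279936000000, spread=1746635/53747712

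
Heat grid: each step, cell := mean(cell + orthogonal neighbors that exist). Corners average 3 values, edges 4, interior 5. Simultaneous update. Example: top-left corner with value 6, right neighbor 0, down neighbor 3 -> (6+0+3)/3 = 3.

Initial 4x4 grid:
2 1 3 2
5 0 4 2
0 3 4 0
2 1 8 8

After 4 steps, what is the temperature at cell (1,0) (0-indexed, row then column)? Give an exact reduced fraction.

Step 1: cell (1,0) = 7/4
Step 2: cell (1,0) = 571/240
Step 3: cell (1,0) = 14533/7200
Step 4: cell (1,0) = 485383/216000
Full grid after step 4:
  137683/64800 247829/108000 255649/108000 16343/6480
  485383/216000 421741/180000 244987/90000 76561/27000
  54967/24000 41387/15000 573629/180000 949/270
  347/135 212131/72000 31577/8640 50503/12960

Answer: 485383/216000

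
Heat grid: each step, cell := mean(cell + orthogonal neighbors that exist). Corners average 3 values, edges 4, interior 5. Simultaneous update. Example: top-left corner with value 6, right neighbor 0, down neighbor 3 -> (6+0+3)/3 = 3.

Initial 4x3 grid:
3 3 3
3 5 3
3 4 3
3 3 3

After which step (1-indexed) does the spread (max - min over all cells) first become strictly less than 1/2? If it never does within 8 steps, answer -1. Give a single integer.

Step 1: max=18/5, min=3, spread=3/5
Step 2: max=177/50, min=19/6, spread=28/75
  -> spread < 1/2 first at step 2
Step 3: max=8129/2400, min=15523/4800, spread=49/320
Step 4: max=202609/60000, min=140843/43200, spread=125887/1080000
Step 5: max=29022289/8640000, min=56623003/17280000, spread=56863/691200
Step 6: max=260751599/77760000, min=511843373/155520000, spread=386393/6220800
Step 7: max=104227876009/31104000000, min=205106334643/62208000000, spread=26795339/497664000
Step 8: max=6245052612131/1866240000000, min=12331323306137/3732480000000, spread=254051069/5971968000

Answer: 2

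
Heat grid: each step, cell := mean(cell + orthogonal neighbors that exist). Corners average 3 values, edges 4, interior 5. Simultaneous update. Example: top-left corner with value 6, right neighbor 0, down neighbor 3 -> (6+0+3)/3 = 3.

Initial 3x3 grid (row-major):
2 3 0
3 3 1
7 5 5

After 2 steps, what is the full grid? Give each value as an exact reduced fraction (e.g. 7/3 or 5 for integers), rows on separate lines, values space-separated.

Answer: 101/36 9/4 67/36
173/48 16/5 41/16
55/12 25/6 131/36

Derivation:
After step 1:
  8/3 2 4/3
  15/4 3 9/4
  5 5 11/3
After step 2:
  101/36 9/4 67/36
  173/48 16/5 41/16
  55/12 25/6 131/36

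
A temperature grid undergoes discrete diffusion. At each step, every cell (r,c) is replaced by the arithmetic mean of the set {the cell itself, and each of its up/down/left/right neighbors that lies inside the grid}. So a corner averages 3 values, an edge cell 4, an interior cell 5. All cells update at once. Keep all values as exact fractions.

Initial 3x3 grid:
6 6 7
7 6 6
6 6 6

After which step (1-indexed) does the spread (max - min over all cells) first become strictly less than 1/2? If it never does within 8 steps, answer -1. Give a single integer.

Answer: 1

Derivation:
Step 1: max=19/3, min=6, spread=1/3
  -> spread < 1/2 first at step 1
Step 2: max=1507/240, min=73/12, spread=47/240
Step 3: max=6781/1080, min=491/80, spread=61/432
Step 4: max=405437/64800, min=266033/43200, spread=511/5184
Step 5: max=24287089/3888000, min=16011851/2592000, spread=4309/62208
Step 6: max=1454663633/233280000, min=320738099/51840000, spread=36295/746496
Step 7: max=87189843901/13996800000, min=57808049059/9331200000, spread=305773/8957952
Step 8: max=5226945511397/839808000000, min=3471213929473/559872000000, spread=2575951/107495424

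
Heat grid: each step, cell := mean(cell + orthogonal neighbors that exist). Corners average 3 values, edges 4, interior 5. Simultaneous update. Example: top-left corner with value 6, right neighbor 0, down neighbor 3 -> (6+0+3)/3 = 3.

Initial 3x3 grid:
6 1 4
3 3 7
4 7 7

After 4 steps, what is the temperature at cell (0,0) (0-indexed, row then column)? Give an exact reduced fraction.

Step 1: cell (0,0) = 10/3
Step 2: cell (0,0) = 65/18
Step 3: cell (0,0) = 4111/1080
Step 4: cell (0,0) = 259337/64800
Full grid after step 4:
  259337/64800 1806079/432000 191483/43200
  34351/8000 34027/7500 1383761/288000
  599999/129600 4242283/864000 110629/21600

Answer: 259337/64800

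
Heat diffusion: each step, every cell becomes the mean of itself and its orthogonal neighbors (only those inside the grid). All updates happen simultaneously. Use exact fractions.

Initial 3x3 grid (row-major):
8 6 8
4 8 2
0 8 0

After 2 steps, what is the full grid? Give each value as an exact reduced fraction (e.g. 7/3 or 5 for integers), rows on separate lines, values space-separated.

After step 1:
  6 15/2 16/3
  5 28/5 9/2
  4 4 10/3
After step 2:
  37/6 733/120 52/9
  103/20 133/25 563/120
  13/3 127/30 71/18

Answer: 37/6 733/120 52/9
103/20 133/25 563/120
13/3 127/30 71/18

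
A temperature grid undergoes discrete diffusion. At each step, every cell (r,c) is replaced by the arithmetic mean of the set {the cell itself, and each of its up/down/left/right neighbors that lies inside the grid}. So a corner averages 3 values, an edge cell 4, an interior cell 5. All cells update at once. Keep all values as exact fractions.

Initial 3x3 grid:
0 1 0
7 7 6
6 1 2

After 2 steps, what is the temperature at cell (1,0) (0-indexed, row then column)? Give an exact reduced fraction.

Step 1: cell (1,0) = 5
Step 2: cell (1,0) = 251/60
Full grid after step 2:
  29/9 57/20 97/36
  251/60 383/100 809/240
  41/9 241/60 43/12

Answer: 251/60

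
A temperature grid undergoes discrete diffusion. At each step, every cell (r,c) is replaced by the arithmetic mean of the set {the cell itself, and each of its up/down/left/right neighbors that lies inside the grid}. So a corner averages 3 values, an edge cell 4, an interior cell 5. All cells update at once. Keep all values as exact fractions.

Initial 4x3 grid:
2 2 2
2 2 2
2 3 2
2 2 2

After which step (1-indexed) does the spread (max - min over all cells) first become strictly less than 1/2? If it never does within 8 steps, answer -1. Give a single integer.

Step 1: max=9/4, min=2, spread=1/4
  -> spread < 1/2 first at step 1
Step 2: max=223/100, min=2, spread=23/100
Step 3: max=10411/4800, min=813/400, spread=131/960
Step 4: max=92951/43200, min=14791/7200, spread=841/8640
Step 5: max=37102051/17280000, min=2973373/1440000, spread=56863/691200
Step 6: max=332574341/155520000, min=26909543/12960000, spread=386393/6220800
Step 7: max=132809723131/62208000000, min=10788358813/5184000000, spread=26795339/497664000
Step 8: max=7948775714129/3732480000000, min=649166149667/311040000000, spread=254051069/5971968000

Answer: 1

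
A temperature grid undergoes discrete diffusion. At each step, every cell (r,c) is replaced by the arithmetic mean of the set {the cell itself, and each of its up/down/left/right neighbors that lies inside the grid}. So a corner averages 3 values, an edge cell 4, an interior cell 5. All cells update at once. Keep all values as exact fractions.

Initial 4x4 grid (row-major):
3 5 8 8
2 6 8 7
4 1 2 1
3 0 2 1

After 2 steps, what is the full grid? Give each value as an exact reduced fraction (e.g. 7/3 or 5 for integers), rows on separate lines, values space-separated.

Answer: 151/36 1229/240 1597/240 251/36
839/240 449/100 533/100 1357/240
671/240 69/25 78/25 773/240
19/9 461/240 413/240 16/9

Derivation:
After step 1:
  10/3 11/2 29/4 23/3
  15/4 22/5 31/5 6
  5/2 13/5 14/5 11/4
  7/3 3/2 5/4 4/3
After step 2:
  151/36 1229/240 1597/240 251/36
  839/240 449/100 533/100 1357/240
  671/240 69/25 78/25 773/240
  19/9 461/240 413/240 16/9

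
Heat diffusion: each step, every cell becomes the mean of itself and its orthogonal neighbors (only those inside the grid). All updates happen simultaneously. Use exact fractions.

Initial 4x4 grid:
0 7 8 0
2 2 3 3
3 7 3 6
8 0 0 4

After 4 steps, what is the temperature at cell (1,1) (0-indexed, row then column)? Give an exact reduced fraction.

Step 1: cell (1,1) = 21/5
Step 2: cell (1,1) = 17/5
Step 3: cell (1,1) = 3737/1000
Step 4: cell (1,1) = 106207/30000
Full grid after step 4:
  833/240 265411/72000 807529/216000 245953/64800
  256891/72000 106207/30000 666739/180000 391037/108000
  753721/216000 647977/180000 307513/90000 373657/108000
  46727/12960 91877/27000 91063/27000 105043/32400

Answer: 106207/30000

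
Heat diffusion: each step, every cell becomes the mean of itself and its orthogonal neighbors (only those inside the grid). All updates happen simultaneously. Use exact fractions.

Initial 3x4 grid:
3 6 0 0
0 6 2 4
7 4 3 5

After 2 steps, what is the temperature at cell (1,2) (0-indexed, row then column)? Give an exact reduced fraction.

Step 1: cell (1,2) = 3
Step 2: cell (1,2) = 297/100
Full grid after step 2:
  43/12 247/80 121/48 73/36
  107/30 387/100 297/100 133/48
  38/9 473/120 31/8 41/12

Answer: 297/100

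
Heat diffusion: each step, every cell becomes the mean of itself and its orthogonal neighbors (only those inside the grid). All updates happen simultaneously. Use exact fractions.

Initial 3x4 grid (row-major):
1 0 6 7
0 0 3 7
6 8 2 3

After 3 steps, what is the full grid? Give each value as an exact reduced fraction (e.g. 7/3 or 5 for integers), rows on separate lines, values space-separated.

Answer: 2011/1080 18023/7200 27103/7200 10111/2160
3859/1600 2889/1000 22969/6000 16319/3600
6787/2160 6187/1800 1571/400 87/20

Derivation:
After step 1:
  1/3 7/4 4 20/3
  7/4 11/5 18/5 5
  14/3 4 4 4
After step 2:
  23/18 497/240 961/240 47/9
  179/80 133/50 94/25 289/60
  125/36 223/60 39/10 13/3
After step 3:
  2011/1080 18023/7200 27103/7200 10111/2160
  3859/1600 2889/1000 22969/6000 16319/3600
  6787/2160 6187/1800 1571/400 87/20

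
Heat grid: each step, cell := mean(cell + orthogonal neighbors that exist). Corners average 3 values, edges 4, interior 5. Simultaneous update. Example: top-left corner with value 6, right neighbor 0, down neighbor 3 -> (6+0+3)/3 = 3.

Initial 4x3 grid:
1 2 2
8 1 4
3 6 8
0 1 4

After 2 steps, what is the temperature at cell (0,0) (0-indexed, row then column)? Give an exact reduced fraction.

Answer: 101/36

Derivation:
Step 1: cell (0,0) = 11/3
Step 2: cell (0,0) = 101/36
Full grid after step 2:
  101/36 361/120 95/36
  461/120 33/10 967/240
  379/120 41/10 1043/240
  25/9 733/240 151/36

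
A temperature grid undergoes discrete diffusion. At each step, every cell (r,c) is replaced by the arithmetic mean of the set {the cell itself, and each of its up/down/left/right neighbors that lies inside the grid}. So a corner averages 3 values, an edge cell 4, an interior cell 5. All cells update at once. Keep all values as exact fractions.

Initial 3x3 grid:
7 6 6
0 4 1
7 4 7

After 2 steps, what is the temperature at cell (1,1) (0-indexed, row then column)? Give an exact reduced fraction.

Answer: 93/20

Derivation:
Step 1: cell (1,1) = 3
Step 2: cell (1,1) = 93/20
Full grid after step 2:
  175/36 209/48 175/36
  31/8 93/20 95/24
  41/9 97/24 14/3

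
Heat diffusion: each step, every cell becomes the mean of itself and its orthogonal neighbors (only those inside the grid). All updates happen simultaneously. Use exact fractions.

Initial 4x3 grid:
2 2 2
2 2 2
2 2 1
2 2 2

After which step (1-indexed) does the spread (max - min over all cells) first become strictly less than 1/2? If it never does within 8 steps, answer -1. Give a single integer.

Answer: 1

Derivation:
Step 1: max=2, min=5/3, spread=1/3
  -> spread < 1/2 first at step 1
Step 2: max=2, min=209/120, spread=31/120
Step 3: max=2, min=1949/1080, spread=211/1080
Step 4: max=3553/1800, min=199103/108000, spread=14077/108000
Step 5: max=212317/108000, min=1803593/972000, spread=5363/48600
Step 6: max=117131/60000, min=54579191/29160000, spread=93859/1166400
Step 7: max=189063533/97200000, min=3288925519/1749600000, spread=4568723/69984000
Step 8: max=5650381111/2916000000, min=198171564371/104976000000, spread=8387449/167961600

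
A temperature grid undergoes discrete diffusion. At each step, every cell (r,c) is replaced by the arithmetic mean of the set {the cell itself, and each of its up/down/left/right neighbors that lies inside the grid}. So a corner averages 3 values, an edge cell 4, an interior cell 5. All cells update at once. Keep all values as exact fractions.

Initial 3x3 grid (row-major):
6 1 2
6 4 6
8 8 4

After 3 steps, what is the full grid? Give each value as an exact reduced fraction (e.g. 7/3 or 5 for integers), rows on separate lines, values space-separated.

After step 1:
  13/3 13/4 3
  6 5 4
  22/3 6 6
After step 2:
  163/36 187/48 41/12
  17/3 97/20 9/2
  58/9 73/12 16/3
After step 3:
  2029/432 12017/2880 63/16
  967/180 5999/1200 181/40
  655/108 511/90 191/36

Answer: 2029/432 12017/2880 63/16
967/180 5999/1200 181/40
655/108 511/90 191/36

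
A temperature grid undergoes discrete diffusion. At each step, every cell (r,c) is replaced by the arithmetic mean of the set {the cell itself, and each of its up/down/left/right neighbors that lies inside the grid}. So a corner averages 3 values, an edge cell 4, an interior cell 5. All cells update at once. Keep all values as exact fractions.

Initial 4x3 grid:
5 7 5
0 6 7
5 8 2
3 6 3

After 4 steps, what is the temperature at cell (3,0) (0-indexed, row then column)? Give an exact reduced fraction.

Answer: 7507/1620

Derivation:
Step 1: cell (3,0) = 14/3
Step 2: cell (3,0) = 41/9
Step 3: cell (3,0) = 619/135
Step 4: cell (3,0) = 7507/1620
Full grid after step 4:
  14089/2880 891529/172800 138401/25920
  34511/7200 360899/72000 112583/21600
  100921/21600 5441/1125 106471/21600
  7507/1620 202777/43200 1933/405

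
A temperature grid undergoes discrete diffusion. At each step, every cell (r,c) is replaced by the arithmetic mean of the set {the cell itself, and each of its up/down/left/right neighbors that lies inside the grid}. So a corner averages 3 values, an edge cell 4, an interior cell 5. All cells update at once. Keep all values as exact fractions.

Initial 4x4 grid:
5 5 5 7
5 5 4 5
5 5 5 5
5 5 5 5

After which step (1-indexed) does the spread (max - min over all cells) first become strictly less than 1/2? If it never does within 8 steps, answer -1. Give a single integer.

Answer: 2

Derivation:
Step 1: max=17/3, min=24/5, spread=13/15
Step 2: max=97/18, min=123/25, spread=211/450
  -> spread < 1/2 first at step 2
Step 3: max=5669/1080, min=619/125, spread=8021/27000
Step 4: max=167717/32400, min=124/25, spread=7013/32400
Step 5: max=4990523/972000, min=119279/24000, spread=319447/1944000
Step 6: max=148871609/29160000, min=536899/108000, spread=3908879/29160000
Step 7: max=4449273869/874800000, min=2014421/405000, spread=98124509/874800000
Step 8: max=133095392717/26244000000, min=2418929657/486000000, spread=2473191239/26244000000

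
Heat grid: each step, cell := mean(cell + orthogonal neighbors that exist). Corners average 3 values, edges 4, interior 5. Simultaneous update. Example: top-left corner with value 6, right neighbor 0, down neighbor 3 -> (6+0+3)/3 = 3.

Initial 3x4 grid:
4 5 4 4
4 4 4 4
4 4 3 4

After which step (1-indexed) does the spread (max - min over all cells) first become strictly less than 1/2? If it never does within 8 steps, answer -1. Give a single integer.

Answer: 3

Derivation:
Step 1: max=13/3, min=11/3, spread=2/3
Step 2: max=511/120, min=449/120, spread=31/60
Step 3: max=4531/1080, min=4109/1080, spread=211/540
  -> spread < 1/2 first at step 3
Step 4: max=26759/6480, min=25081/6480, spread=839/3240
Step 5: max=199763/48600, min=189037/48600, spread=5363/24300
Step 6: max=4759459/1166400, min=4571741/1166400, spread=93859/583200
Step 7: max=284504723/69984000, min=275367277/69984000, spread=4568723/34992000
Step 8: max=680233849/167961600, min=663458951/167961600, spread=8387449/83980800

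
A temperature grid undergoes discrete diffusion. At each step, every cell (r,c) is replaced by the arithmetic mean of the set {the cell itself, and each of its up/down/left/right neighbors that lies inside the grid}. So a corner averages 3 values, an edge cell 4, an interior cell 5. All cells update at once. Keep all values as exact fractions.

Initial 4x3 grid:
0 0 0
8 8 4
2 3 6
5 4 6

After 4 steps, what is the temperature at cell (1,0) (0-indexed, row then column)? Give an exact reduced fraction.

Answer: 12871/3375

Derivation:
Step 1: cell (1,0) = 9/2
Step 2: cell (1,0) = 61/15
Step 3: cell (1,0) = 13931/3600
Step 4: cell (1,0) = 12871/3375
Full grid after step 4:
  6896/2025 237493/72000 214247/64800
  12871/3375 228619/60000 819119/216000
  114593/27000 129847/30000 945119/216000
  285187/64800 651061/144000 74453/16200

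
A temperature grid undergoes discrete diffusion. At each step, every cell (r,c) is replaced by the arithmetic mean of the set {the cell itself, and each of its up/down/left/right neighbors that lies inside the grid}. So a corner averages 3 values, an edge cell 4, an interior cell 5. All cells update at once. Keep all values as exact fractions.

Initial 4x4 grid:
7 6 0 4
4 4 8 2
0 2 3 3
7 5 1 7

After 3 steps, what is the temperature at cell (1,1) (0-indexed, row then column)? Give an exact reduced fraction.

Answer: 24769/6000

Derivation:
Step 1: cell (1,1) = 24/5
Step 2: cell (1,1) = 19/5
Step 3: cell (1,1) = 24769/6000
Full grid after step 3:
  9883/2160 6011/1440 3199/800 2513/720
  2911/720 24769/6000 7291/2000 1477/400
  181/48 7183/2000 22333/6000 12953/3600
  2581/720 1753/480 26311/7200 8119/2160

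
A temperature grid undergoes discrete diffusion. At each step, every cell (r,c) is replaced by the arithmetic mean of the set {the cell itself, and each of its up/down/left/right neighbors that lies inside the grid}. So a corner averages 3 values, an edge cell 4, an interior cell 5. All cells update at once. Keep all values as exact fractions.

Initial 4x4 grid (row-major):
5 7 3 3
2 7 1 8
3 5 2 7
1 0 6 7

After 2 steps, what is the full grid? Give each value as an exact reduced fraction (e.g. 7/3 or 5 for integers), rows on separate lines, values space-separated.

Answer: 173/36 271/60 67/15 155/36
241/60 87/20 421/100 1177/240
44/15 71/20 431/100 1297/240
85/36 689/240 1057/240 197/36

Derivation:
After step 1:
  14/3 11/2 7/2 14/3
  17/4 22/5 21/5 19/4
  11/4 17/5 21/5 6
  4/3 3 15/4 20/3
After step 2:
  173/36 271/60 67/15 155/36
  241/60 87/20 421/100 1177/240
  44/15 71/20 431/100 1297/240
  85/36 689/240 1057/240 197/36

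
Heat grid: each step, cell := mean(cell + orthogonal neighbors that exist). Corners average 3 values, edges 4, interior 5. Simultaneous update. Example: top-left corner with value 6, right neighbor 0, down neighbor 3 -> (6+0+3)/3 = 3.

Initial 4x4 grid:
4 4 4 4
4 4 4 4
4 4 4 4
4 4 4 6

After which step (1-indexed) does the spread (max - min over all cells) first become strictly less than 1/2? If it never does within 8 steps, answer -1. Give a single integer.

Step 1: max=14/3, min=4, spread=2/3
Step 2: max=41/9, min=4, spread=5/9
Step 3: max=473/108, min=4, spread=41/108
  -> spread < 1/2 first at step 3
Step 4: max=14003/3240, min=4, spread=1043/3240
Step 5: max=414353/97200, min=4, spread=25553/97200
Step 6: max=12335459/2916000, min=36079/9000, spread=645863/2916000
Step 7: max=367561691/87480000, min=240971/60000, spread=16225973/87480000
Step 8: max=10975077983/2624400000, min=108701/27000, spread=409340783/2624400000

Answer: 3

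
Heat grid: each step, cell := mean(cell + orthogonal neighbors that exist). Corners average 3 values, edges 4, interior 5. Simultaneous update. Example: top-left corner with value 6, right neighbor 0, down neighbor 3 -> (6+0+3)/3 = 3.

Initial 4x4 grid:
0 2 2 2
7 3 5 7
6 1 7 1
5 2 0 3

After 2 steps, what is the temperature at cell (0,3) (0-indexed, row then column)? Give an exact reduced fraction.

Step 1: cell (0,3) = 11/3
Step 2: cell (0,3) = 61/18
Full grid after step 2:
  35/12 111/40 389/120 61/18
  307/80 359/100 177/50 1003/240
  1013/240 339/100 189/50 743/240
  133/36 197/60 137/60 53/18

Answer: 61/18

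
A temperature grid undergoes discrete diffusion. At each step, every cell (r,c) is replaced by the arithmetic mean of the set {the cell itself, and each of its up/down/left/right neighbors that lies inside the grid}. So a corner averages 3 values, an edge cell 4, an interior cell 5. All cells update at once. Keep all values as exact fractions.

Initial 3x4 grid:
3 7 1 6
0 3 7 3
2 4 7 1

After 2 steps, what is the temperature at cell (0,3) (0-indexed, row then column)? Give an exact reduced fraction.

Answer: 77/18

Derivation:
Step 1: cell (0,3) = 10/3
Step 2: cell (0,3) = 77/18
Full grid after step 2:
  53/18 977/240 977/240 77/18
  173/60 179/50 453/100 309/80
  8/3 299/80 997/240 38/9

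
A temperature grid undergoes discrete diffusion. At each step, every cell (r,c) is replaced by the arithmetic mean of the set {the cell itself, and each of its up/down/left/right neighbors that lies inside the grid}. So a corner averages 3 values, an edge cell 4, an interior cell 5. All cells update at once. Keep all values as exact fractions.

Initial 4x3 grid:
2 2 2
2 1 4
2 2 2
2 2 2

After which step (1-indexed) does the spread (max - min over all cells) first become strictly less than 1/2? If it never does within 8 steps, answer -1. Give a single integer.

Answer: 3

Derivation:
Step 1: max=8/3, min=7/4, spread=11/12
Step 2: max=577/240, min=11/6, spread=137/240
Step 3: max=2441/1080, min=919/480, spread=1493/4320
  -> spread < 1/2 first at step 3
Step 4: max=94607/43200, min=9431/4800, spread=152/675
Step 5: max=3344843/1555200, min=43093/21600, spread=242147/1555200
Step 6: max=82514417/38880000, min=4348409/2160000, spread=848611/7776000
Step 7: max=11804369207/5598720000, min=105009469/51840000, spread=92669311/1119744000
Step 8: max=703815542053/335923200000, min=19007904673/9331200000, spread=781238953/13436928000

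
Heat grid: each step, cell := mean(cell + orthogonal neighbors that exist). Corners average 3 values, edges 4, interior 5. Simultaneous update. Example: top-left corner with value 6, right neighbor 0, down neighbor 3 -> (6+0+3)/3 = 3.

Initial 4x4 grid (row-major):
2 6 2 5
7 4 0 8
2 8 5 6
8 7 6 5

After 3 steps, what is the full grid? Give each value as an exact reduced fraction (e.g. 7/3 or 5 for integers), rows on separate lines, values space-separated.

Answer: 637/144 1969/480 10061/2400 1573/360
371/80 1883/400 4507/1000 3787/800
20111/3600 7897/1500 1273/240 7631/1440
3163/540 21611/3600 4111/720 2459/432

Derivation:
After step 1:
  5 7/2 13/4 5
  15/4 5 19/5 19/4
  25/4 26/5 5 6
  17/3 29/4 23/4 17/3
After step 2:
  49/12 67/16 311/80 13/3
  5 17/4 109/25 391/80
  313/60 287/50 103/20 257/48
  115/18 179/30 71/12 209/36
After step 3:
  637/144 1969/480 10061/2400 1573/360
  371/80 1883/400 4507/1000 3787/800
  20111/3600 7897/1500 1273/240 7631/1440
  3163/540 21611/3600 4111/720 2459/432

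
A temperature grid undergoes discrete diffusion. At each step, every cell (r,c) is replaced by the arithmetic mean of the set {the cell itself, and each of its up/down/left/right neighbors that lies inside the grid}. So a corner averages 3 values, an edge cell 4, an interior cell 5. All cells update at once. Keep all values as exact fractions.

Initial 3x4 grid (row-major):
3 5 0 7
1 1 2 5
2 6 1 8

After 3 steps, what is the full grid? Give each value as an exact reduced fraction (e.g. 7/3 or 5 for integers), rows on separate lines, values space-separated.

After step 1:
  3 9/4 7/2 4
  7/4 3 9/5 11/2
  3 5/2 17/4 14/3
After step 2:
  7/3 47/16 231/80 13/3
  43/16 113/50 361/100 479/120
  29/12 51/16 793/240 173/36
After step 3:
  191/72 6251/2400 8261/2400 299/80
  3879/1600 5873/2000 1204/375 30133/7200
  199/72 6701/2400 26833/7200 8713/2160

Answer: 191/72 6251/2400 8261/2400 299/80
3879/1600 5873/2000 1204/375 30133/7200
199/72 6701/2400 26833/7200 8713/2160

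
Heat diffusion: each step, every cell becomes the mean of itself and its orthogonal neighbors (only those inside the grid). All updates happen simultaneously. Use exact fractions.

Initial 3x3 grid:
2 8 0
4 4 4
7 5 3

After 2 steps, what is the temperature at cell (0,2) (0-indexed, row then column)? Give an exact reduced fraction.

Step 1: cell (0,2) = 4
Step 2: cell (0,2) = 41/12
Full grid after step 2:
  149/36 103/24 41/12
  77/16 81/20 63/16
  43/9 229/48 23/6

Answer: 41/12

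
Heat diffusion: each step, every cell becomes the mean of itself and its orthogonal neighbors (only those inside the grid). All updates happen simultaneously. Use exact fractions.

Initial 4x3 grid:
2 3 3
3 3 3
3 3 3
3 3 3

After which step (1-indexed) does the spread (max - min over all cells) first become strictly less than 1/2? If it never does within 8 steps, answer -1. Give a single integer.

Step 1: max=3, min=8/3, spread=1/3
  -> spread < 1/2 first at step 1
Step 2: max=3, min=49/18, spread=5/18
Step 3: max=3, min=607/216, spread=41/216
Step 4: max=3, min=73543/25920, spread=4217/25920
Step 5: max=21521/7200, min=4456451/1555200, spread=38417/311040
Step 6: max=429403/144000, min=268735789/93312000, spread=1903471/18662400
Step 7: max=12844241/4320000, min=16195170911/5598720000, spread=18038617/223948800
Step 8: max=1153473241/388800000, min=974501417149/335923200000, spread=883978523/13436928000

Answer: 1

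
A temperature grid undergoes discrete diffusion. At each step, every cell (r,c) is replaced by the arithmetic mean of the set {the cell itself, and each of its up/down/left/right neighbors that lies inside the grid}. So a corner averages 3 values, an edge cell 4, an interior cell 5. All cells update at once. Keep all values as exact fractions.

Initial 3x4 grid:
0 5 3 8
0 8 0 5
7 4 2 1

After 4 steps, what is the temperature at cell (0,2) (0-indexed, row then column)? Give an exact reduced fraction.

Step 1: cell (0,2) = 4
Step 2: cell (0,2) = 127/30
Step 3: cell (0,2) = 541/144
Step 4: cell (0,2) = 41113/10800
Full grid after step 4:
  90337/25920 18931/5400 41113/10800 48979/12960
  598177/172800 52387/14400 2811/800 104683/28800
  95077/25920 37787/10800 18769/5400 42809/12960

Answer: 41113/10800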